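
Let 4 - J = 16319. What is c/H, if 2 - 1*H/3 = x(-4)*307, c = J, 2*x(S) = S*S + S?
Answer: 3263/1104 ≈ 2.9556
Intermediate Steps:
J = -16315 (J = 4 - 1*16319 = 4 - 16319 = -16315)
x(S) = S/2 + S²/2 (x(S) = (S*S + S)/2 = (S² + S)/2 = (S + S²)/2 = S/2 + S²/2)
c = -16315
H = -5520 (H = 6 - 3*(½)*(-4)*(1 - 4)*307 = 6 - 3*(½)*(-4)*(-3)*307 = 6 - 18*307 = 6 - 3*1842 = 6 - 5526 = -5520)
c/H = -16315/(-5520) = -16315*(-1/5520) = 3263/1104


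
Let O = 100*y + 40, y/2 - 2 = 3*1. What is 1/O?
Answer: 1/1040 ≈ 0.00096154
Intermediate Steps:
y = 10 (y = 4 + 2*(3*1) = 4 + 2*3 = 4 + 6 = 10)
O = 1040 (O = 100*10 + 40 = 1000 + 40 = 1040)
1/O = 1/1040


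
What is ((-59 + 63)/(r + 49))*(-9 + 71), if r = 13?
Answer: 4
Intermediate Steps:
((-59 + 63)/(r + 49))*(-9 + 71) = ((-59 + 63)/(13 + 49))*(-9 + 71) = (4/62)*62 = (4*(1/62))*62 = (2/31)*62 = 4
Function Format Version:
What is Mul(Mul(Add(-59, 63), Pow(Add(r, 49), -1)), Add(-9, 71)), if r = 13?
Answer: 4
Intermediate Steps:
Mul(Mul(Add(-59, 63), Pow(Add(r, 49), -1)), Add(-9, 71)) = Mul(Mul(Add(-59, 63), Pow(Add(13, 49), -1)), Add(-9, 71)) = Mul(Mul(4, Pow(62, -1)), 62) = Mul(Mul(4, Rational(1, 62)), 62) = Mul(Rational(2, 31), 62) = 4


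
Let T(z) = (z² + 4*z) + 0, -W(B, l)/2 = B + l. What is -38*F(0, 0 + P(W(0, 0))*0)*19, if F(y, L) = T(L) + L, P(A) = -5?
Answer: 0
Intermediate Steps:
W(B, l) = -2*B - 2*l (W(B, l) = -2*(B + l) = -2*B - 2*l)
T(z) = z² + 4*z
F(y, L) = L + L*(4 + L) (F(y, L) = L*(4 + L) + L = L + L*(4 + L))
-38*F(0, 0 + P(W(0, 0))*0)*19 = -38*(0 - 5*0)*(5 + (0 - 5*0))*19 = -38*(0 + 0)*(5 + (0 + 0))*19 = -0*(5 + 0)*19 = -0*5*19 = -38*0*19 = 0*19 = 0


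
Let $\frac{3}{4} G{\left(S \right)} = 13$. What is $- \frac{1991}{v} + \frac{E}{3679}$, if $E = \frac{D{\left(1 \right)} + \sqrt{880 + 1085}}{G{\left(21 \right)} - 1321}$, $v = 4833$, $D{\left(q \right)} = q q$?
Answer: $- \frac{28647655378}{69539953977} - \frac{3 \sqrt{1965}}{14388569} \approx -0.41197$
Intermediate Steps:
$G{\left(S \right)} = \frac{52}{3}$ ($G{\left(S \right)} = \frac{4}{3} \cdot 13 = \frac{52}{3}$)
$D{\left(q \right)} = q^{2}$
$E = - \frac{3}{3911} - \frac{3 \sqrt{1965}}{3911}$ ($E = \frac{1^{2} + \sqrt{880 + 1085}}{\frac{52}{3} - 1321} = \frac{1 + \sqrt{1965}}{- \frac{3911}{3}} = \left(1 + \sqrt{1965}\right) \left(- \frac{3}{3911}\right) = - \frac{3}{3911} - \frac{3 \sqrt{1965}}{3911} \approx -0.03477$)
$- \frac{1991}{v} + \frac{E}{3679} = - \frac{1991}{4833} + \frac{- \frac{3}{3911} - \frac{3 \sqrt{1965}}{3911}}{3679} = \left(-1991\right) \frac{1}{4833} + \left(- \frac{3}{3911} - \frac{3 \sqrt{1965}}{3911}\right) \frac{1}{3679} = - \frac{1991}{4833} - \left(\frac{3}{14388569} + \frac{3 \sqrt{1965}}{14388569}\right) = - \frac{28647655378}{69539953977} - \frac{3 \sqrt{1965}}{14388569}$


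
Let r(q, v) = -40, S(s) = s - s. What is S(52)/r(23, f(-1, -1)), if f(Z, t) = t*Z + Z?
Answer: 0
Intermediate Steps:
f(Z, t) = Z + Z*t (f(Z, t) = Z*t + Z = Z + Z*t)
S(s) = 0
S(52)/r(23, f(-1, -1)) = 0/(-40) = 0*(-1/40) = 0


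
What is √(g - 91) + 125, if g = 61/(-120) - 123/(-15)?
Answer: 125 + I*√299910/60 ≈ 125.0 + 9.1273*I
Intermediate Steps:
g = 923/120 (g = 61*(-1/120) - 123*(-1/15) = -61/120 + 41/5 = 923/120 ≈ 7.6917)
√(g - 91) + 125 = √(923/120 - 91) + 125 = √(-9997/120) + 125 = I*√299910/60 + 125 = 125 + I*√299910/60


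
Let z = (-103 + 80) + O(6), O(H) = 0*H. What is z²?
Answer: 529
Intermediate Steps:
O(H) = 0
z = -23 (z = (-103 + 80) + 0 = -23 + 0 = -23)
z² = (-23)² = 529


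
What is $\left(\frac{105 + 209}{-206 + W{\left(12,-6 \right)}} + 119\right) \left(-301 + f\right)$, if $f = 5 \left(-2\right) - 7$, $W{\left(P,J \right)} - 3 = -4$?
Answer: $- \frac{2577814}{69} \approx -37360.0$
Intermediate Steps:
$W{\left(P,J \right)} = -1$ ($W{\left(P,J \right)} = 3 - 4 = -1$)
$f = -17$ ($f = -10 - 7 = -17$)
$\left(\frac{105 + 209}{-206 + W{\left(12,-6 \right)}} + 119\right) \left(-301 + f\right) = \left(\frac{105 + 209}{-206 - 1} + 119\right) \left(-301 - 17\right) = \left(\frac{314}{-207} + 119\right) \left(-318\right) = \left(314 \left(- \frac{1}{207}\right) + 119\right) \left(-318\right) = \left(- \frac{314}{207} + 119\right) \left(-318\right) = \frac{24319}{207} \left(-318\right) = - \frac{2577814}{69}$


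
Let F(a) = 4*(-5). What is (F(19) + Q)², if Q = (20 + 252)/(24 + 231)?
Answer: 80656/225 ≈ 358.47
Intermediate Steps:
F(a) = -20
Q = 16/15 (Q = 272/255 = 272*(1/255) = 16/15 ≈ 1.0667)
(F(19) + Q)² = (-20 + 16/15)² = (-284/15)² = 80656/225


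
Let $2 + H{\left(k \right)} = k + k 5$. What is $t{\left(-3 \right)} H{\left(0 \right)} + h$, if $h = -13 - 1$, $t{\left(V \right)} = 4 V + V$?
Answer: $16$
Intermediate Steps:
$H{\left(k \right)} = -2 + 6 k$ ($H{\left(k \right)} = -2 + \left(k + k 5\right) = -2 + \left(k + 5 k\right) = -2 + 6 k$)
$t{\left(V \right)} = 5 V$
$h = -14$ ($h = -13 - 1 = -14$)
$t{\left(-3 \right)} H{\left(0 \right)} + h = 5 \left(-3\right) \left(-2 + 6 \cdot 0\right) - 14 = - 15 \left(-2 + 0\right) - 14 = \left(-15\right) \left(-2\right) - 14 = 30 - 14 = 16$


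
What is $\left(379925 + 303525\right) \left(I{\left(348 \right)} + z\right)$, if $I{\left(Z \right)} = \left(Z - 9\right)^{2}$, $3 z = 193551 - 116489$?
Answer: $\frac{288296296250}{3} \approx 9.6099 \cdot 10^{10}$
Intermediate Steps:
$z = \frac{77062}{3}$ ($z = \frac{193551 - 116489}{3} = \frac{1}{3} \cdot 77062 = \frac{77062}{3} \approx 25687.0$)
$I{\left(Z \right)} = \left(-9 + Z\right)^{2}$
$\left(379925 + 303525\right) \left(I{\left(348 \right)} + z\right) = \left(379925 + 303525\right) \left(\left(-9 + 348\right)^{2} + \frac{77062}{3}\right) = 683450 \left(339^{2} + \frac{77062}{3}\right) = 683450 \left(114921 + \frac{77062}{3}\right) = 683450 \cdot \frac{421825}{3} = \frac{288296296250}{3}$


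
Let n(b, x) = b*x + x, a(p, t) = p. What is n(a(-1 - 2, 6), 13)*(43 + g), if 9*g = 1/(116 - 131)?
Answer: -150904/135 ≈ -1117.8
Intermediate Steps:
g = -1/135 (g = 1/(9*(116 - 131)) = (⅑)/(-15) = (⅑)*(-1/15) = -1/135 ≈ -0.0074074)
n(b, x) = x + b*x
n(a(-1 - 2, 6), 13)*(43 + g) = (13*(1 + (-1 - 2)))*(43 - 1/135) = (13*(1 - 3))*(5804/135) = (13*(-2))*(5804/135) = -26*5804/135 = -150904/135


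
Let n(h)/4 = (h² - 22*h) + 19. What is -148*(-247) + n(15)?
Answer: 36212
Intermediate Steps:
n(h) = 76 - 88*h + 4*h² (n(h) = 4*((h² - 22*h) + 19) = 4*(19 + h² - 22*h) = 76 - 88*h + 4*h²)
-148*(-247) + n(15) = -148*(-247) + (76 - 88*15 + 4*15²) = 36556 + (76 - 1320 + 4*225) = 36556 + (76 - 1320 + 900) = 36556 - 344 = 36212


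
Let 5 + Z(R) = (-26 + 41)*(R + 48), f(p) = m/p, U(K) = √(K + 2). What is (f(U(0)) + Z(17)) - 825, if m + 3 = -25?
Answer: 145 - 14*√2 ≈ 125.20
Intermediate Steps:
m = -28 (m = -3 - 25 = -28)
U(K) = √(2 + K)
f(p) = -28/p
Z(R) = 715 + 15*R (Z(R) = -5 + (-26 + 41)*(R + 48) = -5 + 15*(48 + R) = -5 + (720 + 15*R) = 715 + 15*R)
(f(U(0)) + Z(17)) - 825 = (-28/√(2 + 0) + (715 + 15*17)) - 825 = (-28*√2/2 + (715 + 255)) - 825 = (-14*√2 + 970) - 825 = (970 - 14*√2) - 825 = 145 - 14*√2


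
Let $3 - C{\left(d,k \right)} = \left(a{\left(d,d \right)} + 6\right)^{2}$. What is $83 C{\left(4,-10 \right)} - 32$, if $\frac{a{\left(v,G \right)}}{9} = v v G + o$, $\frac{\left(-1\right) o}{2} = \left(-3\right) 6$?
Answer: $-68129171$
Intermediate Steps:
$o = 36$ ($o = - 2 \left(\left(-3\right) 6\right) = \left(-2\right) \left(-18\right) = 36$)
$a{\left(v,G \right)} = 324 + 9 G v^{2}$ ($a{\left(v,G \right)} = 9 \left(v v G + 36\right) = 9 \left(v^{2} G + 36\right) = 9 \left(G v^{2} + 36\right) = 9 \left(36 + G v^{2}\right) = 324 + 9 G v^{2}$)
$C{\left(d,k \right)} = 3 - \left(330 + 9 d^{3}\right)^{2}$ ($C{\left(d,k \right)} = 3 - \left(\left(324 + 9 d d^{2}\right) + 6\right)^{2} = 3 - \left(\left(324 + 9 d^{3}\right) + 6\right)^{2} = 3 - \left(330 + 9 d^{3}\right)^{2}$)
$83 C{\left(4,-10 \right)} - 32 = 83 \left(3 - 9 \left(110 + 3 \cdot 4^{3}\right)^{2}\right) - 32 = 83 \left(3 - 9 \left(110 + 3 \cdot 64\right)^{2}\right) - 32 = 83 \left(3 - 9 \left(110 + 192\right)^{2}\right) - 32 = 83 \left(3 - 9 \cdot 302^{2}\right) - 32 = 83 \left(3 - 820836\right) - 32 = 83 \left(-820833\right) - 32 = -68129139 - 32 = -68129171$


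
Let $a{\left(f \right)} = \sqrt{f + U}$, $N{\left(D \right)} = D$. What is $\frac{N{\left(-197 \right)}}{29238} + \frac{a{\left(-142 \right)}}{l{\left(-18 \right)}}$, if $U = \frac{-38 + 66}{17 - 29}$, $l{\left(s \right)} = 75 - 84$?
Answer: $- \frac{197}{29238} - \frac{i \sqrt{1299}}{27} \approx -0.0067378 - 1.3349 i$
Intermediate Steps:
$l{\left(s \right)} = -9$
$U = - \frac{7}{3}$ ($U = \frac{28}{-12} = 28 \left(- \frac{1}{12}\right) = - \frac{7}{3} \approx -2.3333$)
$a{\left(f \right)} = \sqrt{- \frac{7}{3} + f}$ ($a{\left(f \right)} = \sqrt{f - \frac{7}{3}} = \sqrt{- \frac{7}{3} + f}$)
$\frac{N{\left(-197 \right)}}{29238} + \frac{a{\left(-142 \right)}}{l{\left(-18 \right)}} = - \frac{197}{29238} + \frac{\frac{1}{3} \sqrt{-21 + 9 \left(-142\right)}}{-9} = \left(-197\right) \frac{1}{29238} + \frac{\sqrt{-21 - 1278}}{3} \left(- \frac{1}{9}\right) = - \frac{197}{29238} + \frac{\sqrt{-1299}}{3} \left(- \frac{1}{9}\right) = - \frac{197}{29238} + \frac{i \sqrt{1299}}{3} \left(- \frac{1}{9}\right) = - \frac{197}{29238} - \frac{i \sqrt{1299}}{27}$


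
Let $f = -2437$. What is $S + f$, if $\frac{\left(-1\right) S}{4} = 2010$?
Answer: $-10477$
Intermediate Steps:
$S = -8040$ ($S = \left(-4\right) 2010 = -8040$)
$S + f = -8040 - 2437 = -10477$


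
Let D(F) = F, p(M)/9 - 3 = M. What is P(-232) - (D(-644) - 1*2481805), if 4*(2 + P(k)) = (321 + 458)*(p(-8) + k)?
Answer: 9714005/4 ≈ 2.4285e+6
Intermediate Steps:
p(M) = 27 + 9*M
P(k) = -35063/4 + 779*k/4 (P(k) = -2 + ((321 + 458)*((27 + 9*(-8)) + k))/4 = -2 + (779*((27 - 72) + k))/4 = -2 + (779*(-45 + k))/4 = -2 + (-35055 + 779*k)/4 = -2 + (-35055/4 + 779*k/4) = -35063/4 + 779*k/4)
P(-232) - (D(-644) - 1*2481805) = (-35063/4 + (779/4)*(-232)) - (-644 - 1*2481805) = (-35063/4 - 45182) - (-644 - 2481805) = -215791/4 - 1*(-2482449) = -215791/4 + 2482449 = 9714005/4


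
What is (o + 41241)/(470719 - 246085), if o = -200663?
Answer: -79711/112317 ≈ -0.70970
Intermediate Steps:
(o + 41241)/(470719 - 246085) = (-200663 + 41241)/(470719 - 246085) = -159422/224634 = -159422*1/224634 = -79711/112317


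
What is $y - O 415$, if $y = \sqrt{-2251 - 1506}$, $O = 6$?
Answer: $-2490 + 17 i \sqrt{13} \approx -2490.0 + 61.294 i$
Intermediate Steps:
$y = 17 i \sqrt{13}$ ($y = \sqrt{-3757} = 17 i \sqrt{13} \approx 61.294 i$)
$y - O 415 = 17 i \sqrt{13} - 6 \cdot 415 = 17 i \sqrt{13} - 2490 = -2490 + 17 i \sqrt{13}$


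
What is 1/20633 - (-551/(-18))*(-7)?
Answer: 79581499/371394 ≈ 214.28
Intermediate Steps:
1/20633 - (-551/(-18))*(-7) = 1/20633 - (-551*(-1)/18)*(-7) = 1/20633 - (-29*(-19/18))*(-7) = 1/20633 - 551*(-7)/18 = 1/20633 - 1*(-3857/18) = 1/20633 + 3857/18 = 79581499/371394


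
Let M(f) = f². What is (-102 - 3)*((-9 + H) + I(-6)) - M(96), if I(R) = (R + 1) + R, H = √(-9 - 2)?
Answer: -7116 - 105*I*√11 ≈ -7116.0 - 348.25*I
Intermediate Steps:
H = I*√11 (H = √(-11) = I*√11 ≈ 3.3166*I)
I(R) = 1 + 2*R (I(R) = (1 + R) + R = 1 + 2*R)
(-102 - 3)*((-9 + H) + I(-6)) - M(96) = (-102 - 3)*((-9 + I*√11) + (1 + 2*(-6))) - 1*96² = -105*((-9 + I*√11) + (1 - 12)) - 1*9216 = -105*((-9 + I*√11) - 11) - 9216 = -105*(-20 + I*√11) - 9216 = (2100 - 105*I*√11) - 9216 = -7116 - 105*I*√11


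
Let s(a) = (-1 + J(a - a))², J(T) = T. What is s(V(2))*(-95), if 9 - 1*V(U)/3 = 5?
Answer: -95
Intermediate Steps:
V(U) = 12 (V(U) = 27 - 3*5 = 27 - 15 = 12)
s(a) = 1 (s(a) = (-1 + (a - a))² = (-1 + 0)² = (-1)² = 1)
s(V(2))*(-95) = 1*(-95) = -95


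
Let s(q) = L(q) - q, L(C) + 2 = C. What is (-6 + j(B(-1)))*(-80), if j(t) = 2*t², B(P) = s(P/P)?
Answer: -160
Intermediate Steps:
L(C) = -2 + C
s(q) = -2 (s(q) = (-2 + q) - q = -2)
B(P) = -2
(-6 + j(B(-1)))*(-80) = (-6 + 2*(-2)²)*(-80) = (-6 + 2*4)*(-80) = (-6 + 8)*(-80) = 2*(-80) = -160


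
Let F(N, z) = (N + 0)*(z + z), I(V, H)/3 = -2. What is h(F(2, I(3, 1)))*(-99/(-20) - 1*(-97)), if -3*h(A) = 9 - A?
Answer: -22429/20 ≈ -1121.4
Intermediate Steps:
I(V, H) = -6 (I(V, H) = 3*(-2) = -6)
F(N, z) = 2*N*z (F(N, z) = N*(2*z) = 2*N*z)
h(A) = -3 + A/3 (h(A) = -(9 - A)/3 = -3 + A/3)
h(F(2, I(3, 1)))*(-99/(-20) - 1*(-97)) = (-3 + (2*2*(-6))/3)*(-99/(-20) - 1*(-97)) = (-3 + (1/3)*(-24))*(-99*(-1/20) + 97) = (-3 - 8)*(99/20 + 97) = -11*2039/20 = -22429/20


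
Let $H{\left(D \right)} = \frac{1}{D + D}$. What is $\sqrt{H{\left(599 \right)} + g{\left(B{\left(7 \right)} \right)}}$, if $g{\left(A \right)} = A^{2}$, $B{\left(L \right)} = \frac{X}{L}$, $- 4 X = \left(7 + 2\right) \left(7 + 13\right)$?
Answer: $\frac{\sqrt{2906346802}}{8386} \approx 6.4286$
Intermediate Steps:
$H{\left(D \right)} = \frac{1}{2 D}$
$X = -45$ ($X = - \frac{\left(7 + 2\right) \left(7 + 13\right)}{4} = - \frac{9 \cdot 20}{4} = \left(- \frac{1}{4}\right) 180 = -45$)
$B{\left(L \right)} = - \frac{45}{L}$
$\sqrt{H{\left(599 \right)} + g{\left(B{\left(7 \right)} \right)}} = \sqrt{\frac{1}{2 \cdot 599} + \left(- \frac{45}{7}\right)^{2}} = \sqrt{\frac{1}{2} \cdot \frac{1}{599} + \left(\left(-45\right) \frac{1}{7}\right)^{2}} = \sqrt{\frac{1}{1198} + \left(- \frac{45}{7}\right)^{2}} = \sqrt{\frac{1}{1198} + \frac{2025}{49}} = \sqrt{\frac{2425999}{58702}} = \frac{\sqrt{2906346802}}{8386}$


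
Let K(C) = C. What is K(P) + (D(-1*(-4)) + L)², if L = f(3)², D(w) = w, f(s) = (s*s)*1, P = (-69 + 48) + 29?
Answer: 7233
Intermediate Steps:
P = 8 (P = -21 + 29 = 8)
f(s) = s² (f(s) = s²*1 = s²)
L = 81 (L = (3²)² = 9² = 81)
K(P) + (D(-1*(-4)) + L)² = 8 + (-1*(-4) + 81)² = 8 + (4 + 81)² = 8 + 85² = 8 + 7225 = 7233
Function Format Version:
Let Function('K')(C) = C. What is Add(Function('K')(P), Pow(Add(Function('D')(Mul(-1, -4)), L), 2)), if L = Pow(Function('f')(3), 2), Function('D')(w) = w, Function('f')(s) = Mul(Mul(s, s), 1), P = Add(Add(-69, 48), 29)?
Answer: 7233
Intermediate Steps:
P = 8 (P = Add(-21, 29) = 8)
Function('f')(s) = Pow(s, 2) (Function('f')(s) = Mul(Pow(s, 2), 1) = Pow(s, 2))
L = 81 (L = Pow(Pow(3, 2), 2) = Pow(9, 2) = 81)
Add(Function('K')(P), Pow(Add(Function('D')(Mul(-1, -4)), L), 2)) = Add(8, Pow(Add(Mul(-1, -4), 81), 2)) = Add(8, Pow(Add(4, 81), 2)) = Add(8, Pow(85, 2)) = Add(8, 7225) = 7233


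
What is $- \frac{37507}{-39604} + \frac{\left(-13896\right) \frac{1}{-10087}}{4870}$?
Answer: $\frac{921516289007}{972747309380} \approx 0.94733$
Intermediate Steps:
$- \frac{37507}{-39604} + \frac{\left(-13896\right) \frac{1}{-10087}}{4870} = \left(-37507\right) \left(- \frac{1}{39604}\right) + \left(-13896\right) \left(- \frac{1}{10087}\right) \frac{1}{4870} = \frac{37507}{39604} + \frac{13896}{10087} \cdot \frac{1}{4870} = \frac{37507}{39604} + \frac{6948}{24561845} = \frac{921516289007}{972747309380}$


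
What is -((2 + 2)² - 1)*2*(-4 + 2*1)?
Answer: 60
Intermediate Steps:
-((2 + 2)² - 1)*2*(-4 + 2*1) = -(4² - 1)*2*(-4 + 2) = -(16 - 1)*2*(-2) = -15*2*(-2) = -30*(-2) = -1*(-60) = 60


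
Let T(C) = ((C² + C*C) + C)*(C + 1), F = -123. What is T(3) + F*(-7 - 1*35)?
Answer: 5250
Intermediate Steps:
T(C) = (1 + C)*(C + 2*C²) (T(C) = ((C² + C²) + C)*(1 + C) = (2*C² + C)*(1 + C) = (C + 2*C²)*(1 + C) = (1 + C)*(C + 2*C²))
T(3) + F*(-7 - 1*35) = 3*(1 + 2*3² + 3*3) - 123*(-7 - 1*35) = 3*(1 + 2*9 + 9) - 123*(-7 - 35) = 3*(1 + 18 + 9) - 123*(-42) = 3*28 + 5166 = 84 + 5166 = 5250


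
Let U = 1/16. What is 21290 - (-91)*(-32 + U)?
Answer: 294139/16 ≈ 18384.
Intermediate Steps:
U = 1/16 ≈ 0.062500
21290 - (-91)*(-32 + U) = 21290 - (-91)*(-32 + 1/16) = 21290 - (-91)*(-511)/16 = 21290 - 1*46501/16 = 21290 - 46501/16 = 294139/16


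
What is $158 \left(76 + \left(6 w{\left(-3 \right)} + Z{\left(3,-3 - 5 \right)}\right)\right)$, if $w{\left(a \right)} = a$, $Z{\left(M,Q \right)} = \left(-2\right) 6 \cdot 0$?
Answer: $9164$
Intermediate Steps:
$Z{\left(M,Q \right)} = 0$ ($Z{\left(M,Q \right)} = \left(-12\right) 0 = 0$)
$158 \left(76 + \left(6 w{\left(-3 \right)} + Z{\left(3,-3 - 5 \right)}\right)\right) = 158 \left(76 + \left(6 \left(-3\right) + 0\right)\right) = 158 \left(76 + \left(-18 + 0\right)\right) = 158 \left(76 - 18\right) = 158 \cdot 58 = 9164$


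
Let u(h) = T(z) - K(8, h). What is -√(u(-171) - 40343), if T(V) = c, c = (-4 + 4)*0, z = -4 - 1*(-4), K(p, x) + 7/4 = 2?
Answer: -I*√161373/2 ≈ -200.86*I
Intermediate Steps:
K(p, x) = ¼ (K(p, x) = -7/4 + 2 = ¼)
z = 0 (z = -4 + 4 = 0)
c = 0 (c = 0*0 = 0)
T(V) = 0
u(h) = -¼ (u(h) = 0 - 1*¼ = 0 - ¼ = -¼)
-√(u(-171) - 40343) = -√(-¼ - 40343) = -√(-161373/4) = -I*√161373/2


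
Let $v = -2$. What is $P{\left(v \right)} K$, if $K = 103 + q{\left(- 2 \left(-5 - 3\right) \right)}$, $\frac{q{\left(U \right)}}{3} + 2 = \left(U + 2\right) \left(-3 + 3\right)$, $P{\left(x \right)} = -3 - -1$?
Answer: $-194$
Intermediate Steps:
$P{\left(x \right)} = -2$ ($P{\left(x \right)} = -3 + 1 = -2$)
$q{\left(U \right)} = -6$ ($q{\left(U \right)} = -6 + 3 \left(U + 2\right) \left(-3 + 3\right) = -6 + 3 \left(2 + U\right) 0 = -6 + 3 \cdot 0 = -6 + 0 = -6$)
$K = 97$ ($K = 103 - 6 = 97$)
$P{\left(v \right)} K = \left(-2\right) 97 = -194$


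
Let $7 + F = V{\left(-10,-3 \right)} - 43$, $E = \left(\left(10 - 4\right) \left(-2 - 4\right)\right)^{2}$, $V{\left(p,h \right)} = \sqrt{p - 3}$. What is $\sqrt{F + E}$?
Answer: $\sqrt{1246 + i \sqrt{13}} \approx 35.299 + 0.0511 i$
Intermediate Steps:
$V{\left(p,h \right)} = \sqrt{-3 + p}$
$E = 1296$ ($E = \left(6 \left(-6\right)\right)^{2} = \left(-36\right)^{2} = 1296$)
$F = -50 + i \sqrt{13}$ ($F = -7 + \left(\sqrt{-3 - 10} - 43\right) = -7 - \left(43 - \sqrt{-13}\right) = -7 - \left(43 - i \sqrt{13}\right) = -50 + i \sqrt{13} \approx -50.0 + 3.6056 i$)
$\sqrt{F + E} = \sqrt{\left(-50 + i \sqrt{13}\right) + 1296} = \sqrt{1246 + i \sqrt{13}}$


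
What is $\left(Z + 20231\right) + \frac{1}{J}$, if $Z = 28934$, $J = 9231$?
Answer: $\frac{453842116}{9231} \approx 49165.0$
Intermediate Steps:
$\left(Z + 20231\right) + \frac{1}{J} = \left(28934 + 20231\right) + \frac{1}{9231} = 49165 + \frac{1}{9231} = \frac{453842116}{9231}$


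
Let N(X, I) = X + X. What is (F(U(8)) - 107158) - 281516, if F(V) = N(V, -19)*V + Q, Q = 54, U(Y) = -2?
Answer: -388612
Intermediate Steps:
N(X, I) = 2*X
F(V) = 54 + 2*V**2 (F(V) = (2*V)*V + 54 = 2*V**2 + 54 = 54 + 2*V**2)
(F(U(8)) - 107158) - 281516 = ((54 + 2*(-2)**2) - 107158) - 281516 = ((54 + 2*4) - 107158) - 281516 = ((54 + 8) - 107158) - 281516 = (62 - 107158) - 281516 = -107096 - 281516 = -388612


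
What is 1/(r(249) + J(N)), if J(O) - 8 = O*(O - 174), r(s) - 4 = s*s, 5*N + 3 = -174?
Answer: 25/1735644 ≈ 1.4404e-5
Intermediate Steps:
N = -177/5 (N = -⅗ + (⅕)*(-174) = -⅗ - 174/5 = -177/5 ≈ -35.400)
r(s) = 4 + s² (r(s) = 4 + s*s = 4 + s²)
J(O) = 8 + O*(-174 + O) (J(O) = 8 + O*(O - 174) = 8 + O*(-174 + O))
1/(r(249) + J(N)) = 1/((4 + 249²) + (8 + (-177/5)² - 174*(-177/5))) = 1/((4 + 62001) + (8 + 31329/25 + 30798/5)) = 1/(62005 + 185519/25) = 1/(1735644/25) = 25/1735644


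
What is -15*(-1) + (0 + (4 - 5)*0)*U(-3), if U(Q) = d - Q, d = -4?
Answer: 15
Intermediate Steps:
U(Q) = -4 - Q
-15*(-1) + (0 + (4 - 5)*0)*U(-3) = -15*(-1) + (0 + (4 - 5)*0)*(-4 - 1*(-3)) = 15 + (0 - 1*0)*(-4 + 3) = 15 + (0 + 0)*(-1) = 15 + 0*(-1) = 15 + 0 = 15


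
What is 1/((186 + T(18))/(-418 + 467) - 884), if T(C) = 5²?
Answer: -49/43105 ≈ -0.0011368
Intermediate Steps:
T(C) = 25
1/((186 + T(18))/(-418 + 467) - 884) = 1/((186 + 25)/(-418 + 467) - 884) = 1/(211/49 - 884) = 1/(-43105/49) = -49/43105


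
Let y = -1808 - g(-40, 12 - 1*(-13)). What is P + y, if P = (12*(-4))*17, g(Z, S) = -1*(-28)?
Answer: -2652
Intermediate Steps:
g(Z, S) = 28
P = -816 (P = -48*17 = -816)
y = -1836 (y = -1808 - 1*28 = -1808 - 28 = -1836)
P + y = -816 - 1836 = -2652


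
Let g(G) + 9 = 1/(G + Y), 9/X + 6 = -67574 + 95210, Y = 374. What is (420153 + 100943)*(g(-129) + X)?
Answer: -352575377436/75215 ≈ -4.6876e+6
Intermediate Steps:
X = 1/3070 (X = 9/(-6 + (-67574 + 95210)) = 9/(-6 + 27636) = 9/27630 = 9*(1/27630) = 1/3070 ≈ 0.00032573)
g(G) = -9 + 1/(374 + G) (g(G) = -9 + 1/(G + 374) = -9 + 1/(374 + G))
(420153 + 100943)*(g(-129) + X) = (420153 + 100943)*((-3365 - 9*(-129))/(374 - 129) + 1/3070) = 521096*((-3365 + 1161)/245 + 1/3070) = 521096*((1/245)*(-2204) + 1/3070) = 521096*(-2204/245 + 1/3070) = 521096*(-1353207/150430) = -352575377436/75215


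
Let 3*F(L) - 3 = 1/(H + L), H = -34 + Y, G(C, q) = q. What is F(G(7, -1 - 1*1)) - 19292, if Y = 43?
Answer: -405110/21 ≈ -19291.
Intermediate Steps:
H = 9 (H = -34 + 43 = 9)
F(L) = 1 + 1/(3*(9 + L))
F(G(7, -1 - 1*1)) - 19292 = (28/3 + (-1 - 1*1))/(9 + (-1 - 1*1)) - 19292 = (28/3 + (-1 - 1))/(9 + (-1 - 1)) - 19292 = (28/3 - 2)/(9 - 2) - 19292 = (22/3)/7 - 19292 = (1/7)*(22/3) - 19292 = 22/21 - 19292 = -405110/21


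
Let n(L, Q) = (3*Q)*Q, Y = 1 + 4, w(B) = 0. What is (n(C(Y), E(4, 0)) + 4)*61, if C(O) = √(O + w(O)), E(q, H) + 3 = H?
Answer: 1891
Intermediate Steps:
E(q, H) = -3 + H
Y = 5
C(O) = √O (C(O) = √(O + 0) = √O)
n(L, Q) = 3*Q²
(n(C(Y), E(4, 0)) + 4)*61 = (3*(-3 + 0)² + 4)*61 = (3*(-3)² + 4)*61 = (3*9 + 4)*61 = (27 + 4)*61 = 31*61 = 1891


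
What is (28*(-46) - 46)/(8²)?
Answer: -667/32 ≈ -20.844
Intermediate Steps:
(28*(-46) - 46)/(8²) = (-1288 - 46)/64 = -1334*1/64 = -667/32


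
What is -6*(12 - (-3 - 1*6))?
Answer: -126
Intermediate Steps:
-6*(12 - (-3 - 1*6)) = -6*(12 - (-3 - 6)) = -6*(12 - 1*(-9)) = -6*(12 + 9) = -6*21 = -126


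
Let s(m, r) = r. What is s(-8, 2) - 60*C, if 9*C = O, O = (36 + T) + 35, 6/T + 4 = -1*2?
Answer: -1394/3 ≈ -464.67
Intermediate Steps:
T = -1 (T = 6/(-4 - 1*2) = 6/(-4 - 2) = 6/(-6) = 6*(-⅙) = -1)
O = 70 (O = (36 - 1) + 35 = 35 + 35 = 70)
C = 70/9 (C = (⅑)*70 = 70/9 ≈ 7.7778)
s(-8, 2) - 60*C = 2 - 60*70/9 = 2 - 1400/3 = -1394/3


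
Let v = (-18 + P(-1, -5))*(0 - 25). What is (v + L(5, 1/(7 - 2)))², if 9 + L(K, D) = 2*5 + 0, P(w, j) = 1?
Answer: 181476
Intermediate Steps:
v = 425 (v = (-18 + 1)*(0 - 25) = -17*(-25) = 425)
L(K, D) = 1 (L(K, D) = -9 + (2*5 + 0) = -9 + (10 + 0) = -9 + 10 = 1)
(v + L(5, 1/(7 - 2)))² = (425 + 1)² = 426² = 181476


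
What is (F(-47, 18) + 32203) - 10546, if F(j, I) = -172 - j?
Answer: 21532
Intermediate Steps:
(F(-47, 18) + 32203) - 10546 = ((-172 - 1*(-47)) + 32203) - 10546 = ((-172 + 47) + 32203) - 10546 = (-125 + 32203) - 10546 = 32078 - 10546 = 21532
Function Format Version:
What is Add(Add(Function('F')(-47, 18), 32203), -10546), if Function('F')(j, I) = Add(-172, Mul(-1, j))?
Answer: 21532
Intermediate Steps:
Add(Add(Function('F')(-47, 18), 32203), -10546) = Add(Add(Add(-172, Mul(-1, -47)), 32203), -10546) = Add(Add(Add(-172, 47), 32203), -10546) = Add(Add(-125, 32203), -10546) = Add(32078, -10546) = 21532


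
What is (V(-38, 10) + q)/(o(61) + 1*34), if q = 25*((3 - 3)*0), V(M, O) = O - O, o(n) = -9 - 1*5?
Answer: 0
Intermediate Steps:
o(n) = -14 (o(n) = -9 - 5 = -14)
V(M, O) = 0
q = 0 (q = 25*(0*0) = 25*0 = 0)
(V(-38, 10) + q)/(o(61) + 1*34) = (0 + 0)/(-14 + 1*34) = 0/(-14 + 34) = 0/20 = 0*(1/20) = 0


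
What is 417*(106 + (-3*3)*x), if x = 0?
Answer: 44202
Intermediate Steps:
417*(106 + (-3*3)*x) = 417*(106 - 3*3*0) = 417*(106 - 9*0) = 417*(106 + 0) = 417*106 = 44202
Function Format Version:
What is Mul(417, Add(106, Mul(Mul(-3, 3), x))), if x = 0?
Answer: 44202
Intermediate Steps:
Mul(417, Add(106, Mul(Mul(-3, 3), x))) = Mul(417, Add(106, Mul(Mul(-3, 3), 0))) = Mul(417, Add(106, Mul(-9, 0))) = Mul(417, Add(106, 0)) = Mul(417, 106) = 44202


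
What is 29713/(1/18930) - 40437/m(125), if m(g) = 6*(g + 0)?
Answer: 140616759021/250 ≈ 5.6247e+8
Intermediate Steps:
m(g) = 6*g
29713/(1/18930) - 40437/m(125) = 29713/(1/18930) - 40437/(6*125) = 29713/(1/18930) - 40437/750 = 29713*18930 - 40437*1/750 = 562467090 - 13479/250 = 140616759021/250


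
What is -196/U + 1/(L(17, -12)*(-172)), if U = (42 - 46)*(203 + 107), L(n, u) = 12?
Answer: 50413/319920 ≈ 0.15758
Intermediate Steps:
U = -1240 (U = -4*310 = -1240)
-196/U + 1/(L(17, -12)*(-172)) = -196/(-1240) + 1/(12*(-172)) = -196*(-1/1240) + (1/12)*(-1/172) = 49/310 - 1/2064 = 50413/319920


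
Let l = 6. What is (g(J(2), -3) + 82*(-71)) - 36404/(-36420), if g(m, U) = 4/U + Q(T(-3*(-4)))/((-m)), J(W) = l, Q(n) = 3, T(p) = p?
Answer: -35344601/6070 ≈ -5822.8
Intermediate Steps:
J(W) = 6
g(m, U) = -3/m + 4/U (g(m, U) = 4/U + 3/((-m)) = 4/U + 3*(-1/m) = 4/U - 3/m = -3/m + 4/U)
(g(J(2), -3) + 82*(-71)) - 36404/(-36420) = ((-3/6 + 4/(-3)) + 82*(-71)) - 36404/(-36420) = ((-3*1/6 + 4*(-1/3)) - 5822) - 36404*(-1/36420) = ((-1/2 - 4/3) - 5822) + 9101/9105 = (-11/6 - 5822) + 9101/9105 = -34943/6 + 9101/9105 = -35344601/6070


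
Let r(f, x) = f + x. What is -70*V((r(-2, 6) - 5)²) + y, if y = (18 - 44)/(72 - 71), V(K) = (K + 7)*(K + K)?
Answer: -1146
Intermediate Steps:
V(K) = 2*K*(7 + K) (V(K) = (7 + K)*(2*K) = 2*K*(7 + K))
y = -26 (y = -26/1 = -26*1 = -26)
-70*V((r(-2, 6) - 5)²) + y = -140*((-2 + 6) - 5)²*(7 + ((-2 + 6) - 5)²) - 26 = -140*(4 - 5)²*(7 + (4 - 5)²) - 26 = -140*(-1)²*(7 + (-1)²) - 26 = -140*(7 + 1) - 26 = -140*8 - 26 = -70*16 - 26 = -1120 - 26 = -1146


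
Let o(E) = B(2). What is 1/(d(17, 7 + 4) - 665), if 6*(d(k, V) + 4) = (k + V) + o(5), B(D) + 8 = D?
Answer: -3/1996 ≈ -0.0015030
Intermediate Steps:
B(D) = -8 + D
o(E) = -6 (o(E) = -8 + 2 = -6)
d(k, V) = -5 + V/6 + k/6 (d(k, V) = -4 + ((k + V) - 6)/6 = -4 + ((V + k) - 6)/6 = -4 + (-6 + V + k)/6 = -4 + (-1 + V/6 + k/6) = -5 + V/6 + k/6)
1/(d(17, 7 + 4) - 665) = 1/((-5 + (7 + 4)/6 + (⅙)*17) - 665) = 1/((-5 + (⅙)*11 + 17/6) - 665) = 1/((-5 + 11/6 + 17/6) - 665) = 1/(-⅓ - 665) = 1/(-1996/3) = -3/1996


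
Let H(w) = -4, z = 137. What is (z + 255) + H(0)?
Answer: 388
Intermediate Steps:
(z + 255) + H(0) = (137 + 255) - 4 = 392 - 4 = 388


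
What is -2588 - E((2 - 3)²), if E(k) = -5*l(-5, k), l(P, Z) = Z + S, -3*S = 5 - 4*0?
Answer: -7774/3 ≈ -2591.3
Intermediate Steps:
S = -5/3 (S = -(5 - 4*0)/3 = -(5 + 0)/3 = -⅓*5 = -5/3 ≈ -1.6667)
l(P, Z) = -5/3 + Z (l(P, Z) = Z - 5/3 = -5/3 + Z)
E(k) = 25/3 - 5*k (E(k) = -5*(-5/3 + k) = 25/3 - 5*k)
-2588 - E((2 - 3)²) = -2588 - (25/3 - 5*(2 - 3)²) = -2588 - (25/3 - 5*(-1)²) = -2588 - (25/3 - 5*1) = -2588 - (25/3 - 5) = -2588 - 1*10/3 = -2588 - 10/3 = -7774/3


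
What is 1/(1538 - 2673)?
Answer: -1/1135 ≈ -0.00088106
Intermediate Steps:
1/(1538 - 2673) = 1/(-1135) = -1/1135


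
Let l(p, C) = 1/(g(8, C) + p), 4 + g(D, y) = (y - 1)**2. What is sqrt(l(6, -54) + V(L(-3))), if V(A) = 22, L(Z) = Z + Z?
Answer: sqrt(201583065)/3027 ≈ 4.6905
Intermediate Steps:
L(Z) = 2*Z
g(D, y) = -4 + (-1 + y)**2 (g(D, y) = -4 + (y - 1)**2 = -4 + (-1 + y)**2)
l(p, C) = 1/(-4 + p + (-1 + C)**2) (l(p, C) = 1/((-4 + (-1 + C)**2) + p) = 1/(-4 + p + (-1 + C)**2))
sqrt(l(6, -54) + V(L(-3))) = sqrt(1/(-4 + 6 + (-1 - 54)**2) + 22) = sqrt(1/(-4 + 6 + (-55)**2) + 22) = sqrt(1/(-4 + 6 + 3025) + 22) = sqrt(1/3027 + 22) = sqrt(66595/3027) = sqrt(201583065)/3027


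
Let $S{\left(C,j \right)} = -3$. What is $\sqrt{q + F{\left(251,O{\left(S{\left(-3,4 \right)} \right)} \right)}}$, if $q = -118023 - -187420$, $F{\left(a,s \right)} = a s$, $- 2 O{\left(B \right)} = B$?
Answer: $\frac{\sqrt{279094}}{2} \approx 264.15$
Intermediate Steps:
$O{\left(B \right)} = - \frac{B}{2}$
$q = 69397$ ($q = -118023 + 187420 = 69397$)
$\sqrt{q + F{\left(251,O{\left(S{\left(-3,4 \right)} \right)} \right)}} = \sqrt{69397 + 251 \left(\left(- \frac{1}{2}\right) \left(-3\right)\right)} = \sqrt{69397 + 251 \cdot \frac{3}{2}} = \sqrt{69397 + \frac{753}{2}} = \sqrt{\frac{139547}{2}} = \frac{\sqrt{279094}}{2}$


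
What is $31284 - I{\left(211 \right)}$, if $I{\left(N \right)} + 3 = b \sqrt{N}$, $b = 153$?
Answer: $31287 - 153 \sqrt{211} \approx 29065.0$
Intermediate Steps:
$I{\left(N \right)} = -3 + 153 \sqrt{N}$
$31284 - I{\left(211 \right)} = 31284 - \left(-3 + 153 \sqrt{211}\right) = 31284 + \left(3 - 153 \sqrt{211}\right) = 31287 - 153 \sqrt{211}$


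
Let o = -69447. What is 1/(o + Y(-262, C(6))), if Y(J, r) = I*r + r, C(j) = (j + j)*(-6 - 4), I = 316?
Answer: -1/107487 ≈ -9.3034e-6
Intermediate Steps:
C(j) = -20*j (C(j) = (2*j)*(-10) = -20*j)
Y(J, r) = 317*r (Y(J, r) = 316*r + r = 317*r)
1/(o + Y(-262, C(6))) = 1/(-69447 + 317*(-20*6)) = 1/(-69447 + 317*(-120)) = 1/(-69447 - 38040) = 1/(-107487) = -1/107487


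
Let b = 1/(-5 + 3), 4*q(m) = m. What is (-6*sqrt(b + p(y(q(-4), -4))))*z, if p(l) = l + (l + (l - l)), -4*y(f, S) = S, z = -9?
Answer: 27*sqrt(6) ≈ 66.136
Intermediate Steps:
q(m) = m/4
y(f, S) = -S/4
p(l) = 2*l (p(l) = l + (l + 0) = l + l = 2*l)
b = -1/2 (b = 1/(-2) = -1/2 ≈ -0.50000)
(-6*sqrt(b + p(y(q(-4), -4))))*z = -6*sqrt(-1/2 + 2*(-1/4*(-4)))*(-9) = -6*sqrt(-1/2 + 2*1)*(-9) = -6*sqrt(-1/2 + 2)*(-9) = -3*sqrt(6)*(-9) = 27*sqrt(6)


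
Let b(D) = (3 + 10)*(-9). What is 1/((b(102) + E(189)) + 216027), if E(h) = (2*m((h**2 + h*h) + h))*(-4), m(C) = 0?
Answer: 1/215910 ≈ 4.6316e-6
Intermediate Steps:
b(D) = -117 (b(D) = 13*(-9) = -117)
E(h) = 0 (E(h) = (2*0)*(-4) = 0*(-4) = 0)
1/((b(102) + E(189)) + 216027) = 1/((-117 + 0) + 216027) = 1/(-117 + 216027) = 1/215910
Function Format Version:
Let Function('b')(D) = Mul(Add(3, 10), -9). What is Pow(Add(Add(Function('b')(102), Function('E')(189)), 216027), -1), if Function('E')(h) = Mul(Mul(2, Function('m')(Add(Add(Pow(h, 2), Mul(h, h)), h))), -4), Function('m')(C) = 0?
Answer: Rational(1, 215910) ≈ 4.6316e-6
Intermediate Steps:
Function('b')(D) = -117 (Function('b')(D) = Mul(13, -9) = -117)
Function('E')(h) = 0 (Function('E')(h) = Mul(Mul(2, 0), -4) = Mul(0, -4) = 0)
Pow(Add(Add(Function('b')(102), Function('E')(189)), 216027), -1) = Pow(Add(Add(-117, 0), 216027), -1) = Pow(Add(-117, 216027), -1) = Pow(215910, -1) = Rational(1, 215910)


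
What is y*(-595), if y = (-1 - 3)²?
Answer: -9520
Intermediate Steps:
y = 16 (y = (-4)² = 16)
y*(-595) = 16*(-595) = -9520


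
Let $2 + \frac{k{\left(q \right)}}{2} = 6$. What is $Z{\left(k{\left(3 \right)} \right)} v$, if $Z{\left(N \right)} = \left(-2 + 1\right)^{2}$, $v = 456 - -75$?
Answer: $531$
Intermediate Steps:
$k{\left(q \right)} = 8$ ($k{\left(q \right)} = -4 + 2 \cdot 6 = -4 + 12 = 8$)
$v = 531$ ($v = 456 + 75 = 531$)
$Z{\left(N \right)} = 1$ ($Z{\left(N \right)} = \left(-1\right)^{2} = 1$)
$Z{\left(k{\left(3 \right)} \right)} v = 1 \cdot 531 = 531$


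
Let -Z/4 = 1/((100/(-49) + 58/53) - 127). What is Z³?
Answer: 1120974731072/36686040587337933 ≈ 3.0556e-5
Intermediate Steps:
Z = 10388/332277 (Z = -4/((100/(-49) + 58/53) - 127) = -4/((100*(-1/49) + 58*(1/53)) - 127) = -4/((-100/49 + 58/53) - 127) = -4/(-2458/2597 - 127) = -4/(-332277/2597) = -4*(-2597/332277) = 10388/332277 ≈ 0.031263)
Z³ = (10388/332277)³ = 1120974731072/36686040587337933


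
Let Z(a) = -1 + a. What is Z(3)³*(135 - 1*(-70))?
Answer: 1640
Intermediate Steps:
Z(3)³*(135 - 1*(-70)) = (-1 + 3)³*(135 - 1*(-70)) = 2³*(135 + 70) = 8*205 = 1640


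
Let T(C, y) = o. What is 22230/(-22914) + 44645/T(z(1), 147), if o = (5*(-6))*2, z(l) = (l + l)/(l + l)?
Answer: -599023/804 ≈ -745.05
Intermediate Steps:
z(l) = 1 (z(l) = (2*l)/((2*l)) = (2*l)*(1/(2*l)) = 1)
o = -60 (o = -30*2 = -60)
T(C, y) = -60
22230/(-22914) + 44645/T(z(1), 147) = 22230/(-22914) + 44645/(-60) = 22230*(-1/22914) + 44645*(-1/60) = -65/67 - 8929/12 = -599023/804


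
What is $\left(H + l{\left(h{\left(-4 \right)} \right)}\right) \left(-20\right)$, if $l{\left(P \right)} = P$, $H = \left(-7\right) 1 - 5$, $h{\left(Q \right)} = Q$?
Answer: $320$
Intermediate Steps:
$H = -12$ ($H = -7 - 5 = -12$)
$\left(H + l{\left(h{\left(-4 \right)} \right)}\right) \left(-20\right) = \left(-12 - 4\right) \left(-20\right) = \left(-16\right) \left(-20\right) = 320$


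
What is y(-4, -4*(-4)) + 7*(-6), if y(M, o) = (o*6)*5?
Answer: 438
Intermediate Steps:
y(M, o) = 30*o (y(M, o) = (6*o)*5 = 30*o)
y(-4, -4*(-4)) + 7*(-6) = 30*(-4*(-4)) + 7*(-6) = 30*16 - 42 = 480 - 42 = 438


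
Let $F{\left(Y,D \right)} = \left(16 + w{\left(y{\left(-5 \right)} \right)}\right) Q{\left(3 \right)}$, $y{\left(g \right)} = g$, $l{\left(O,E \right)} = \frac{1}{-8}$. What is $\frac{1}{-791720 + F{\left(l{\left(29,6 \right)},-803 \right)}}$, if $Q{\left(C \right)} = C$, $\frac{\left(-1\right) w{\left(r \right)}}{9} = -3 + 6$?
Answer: $- \frac{1}{791753} \approx -1.263 \cdot 10^{-6}$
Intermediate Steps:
$l{\left(O,E \right)} = - \frac{1}{8}$
$w{\left(r \right)} = -27$ ($w{\left(r \right)} = - 9 \left(-3 + 6\right) = \left(-9\right) 3 = -27$)
$F{\left(Y,D \right)} = -33$ ($F{\left(Y,D \right)} = \left(16 - 27\right) 3 = \left(-11\right) 3 = -33$)
$\frac{1}{-791720 + F{\left(l{\left(29,6 \right)},-803 \right)}} = \frac{1}{-791720 - 33} = \frac{1}{-791753} = - \frac{1}{791753}$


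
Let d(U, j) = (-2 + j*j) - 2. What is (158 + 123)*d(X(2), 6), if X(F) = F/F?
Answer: 8992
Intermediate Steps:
X(F) = 1
d(U, j) = -4 + j**2 (d(U, j) = (-2 + j**2) - 2 = -4 + j**2)
(158 + 123)*d(X(2), 6) = (158 + 123)*(-4 + 6**2) = 281*(-4 + 36) = 281*32 = 8992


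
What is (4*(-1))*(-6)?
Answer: 24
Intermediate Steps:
(4*(-1))*(-6) = -4*(-6) = 24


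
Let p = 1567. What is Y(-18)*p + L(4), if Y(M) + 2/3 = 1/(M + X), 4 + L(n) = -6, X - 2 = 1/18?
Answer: -992686/861 ≈ -1152.9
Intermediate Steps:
X = 37/18 (X = 2 + 1/18 = 37/18 ≈ 2.0556)
L(n) = -10 (L(n) = -4 - 6 = -10)
Y(M) = -⅔ + 1/(37/18 + M) (Y(M) = -⅔ + 1/(M + 37/18) = -⅔ + 1/(37/18 + M))
Y(-18)*p + L(4) = (4*(-5 - 9*(-18))/(3*(37 + 18*(-18))))*1567 - 10 = (4*(-5 + 162)/(3*(37 - 324)))*1567 - 10 = ((4/3)*157/(-287))*1567 - 10 = ((4/3)*(-1/287)*157)*1567 - 10 = -628/861*1567 - 10 = -984076/861 - 10 = -992686/861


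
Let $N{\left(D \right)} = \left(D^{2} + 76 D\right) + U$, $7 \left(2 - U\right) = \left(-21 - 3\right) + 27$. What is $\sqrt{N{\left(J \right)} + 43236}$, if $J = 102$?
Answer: $\frac{\sqrt{3008285}}{7} \approx 247.78$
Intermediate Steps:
$U = \frac{11}{7}$ ($U = 2 - \frac{\left(-21 - 3\right) + 27}{7} = 2 - \frac{-24 + 27}{7} = 2 - \frac{3}{7} = \frac{11}{7} \approx 1.5714$)
$N{\left(D \right)} = \frac{11}{7} + D^{2} + 76 D$ ($N{\left(D \right)} = \left(D^{2} + 76 D\right) + \frac{11}{7} = \frac{11}{7} + D^{2} + 76 D$)
$\sqrt{N{\left(J \right)} + 43236} = \sqrt{\left(\frac{11}{7} + 102^{2} + 76 \cdot 102\right) + 43236} = \sqrt{\left(\frac{11}{7} + 10404 + 7752\right) + 43236} = \sqrt{\frac{127103}{7} + 43236} = \sqrt{\frac{429755}{7}} = \frac{\sqrt{3008285}}{7}$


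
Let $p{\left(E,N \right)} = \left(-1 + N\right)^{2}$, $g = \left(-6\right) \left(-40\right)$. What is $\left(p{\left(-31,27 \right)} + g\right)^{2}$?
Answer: $839056$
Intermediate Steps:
$g = 240$
$\left(p{\left(-31,27 \right)} + g\right)^{2} = \left(\left(-1 + 27\right)^{2} + 240\right)^{2} = \left(26^{2} + 240\right)^{2} = \left(676 + 240\right)^{2} = 916^{2} = 839056$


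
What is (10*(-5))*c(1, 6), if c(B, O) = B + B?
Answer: -100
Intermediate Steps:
c(B, O) = 2*B
(10*(-5))*c(1, 6) = (10*(-5))*(2*1) = -50*2 = -100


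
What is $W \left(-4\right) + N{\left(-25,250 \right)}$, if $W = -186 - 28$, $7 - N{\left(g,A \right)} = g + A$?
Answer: $638$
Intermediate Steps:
$N{\left(g,A \right)} = 7 - A - g$ ($N{\left(g,A \right)} = 7 - \left(g + A\right) = 7 - \left(A + g\right) = 7 - A - g$)
$W = -214$
$W \left(-4\right) + N{\left(-25,250 \right)} = \left(-214\right) \left(-4\right) - 218 = 856 + \left(7 - 250 + 25\right) = 856 - 218 = 638$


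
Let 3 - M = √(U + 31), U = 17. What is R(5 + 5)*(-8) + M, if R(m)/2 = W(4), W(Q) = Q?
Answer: -61 - 4*√3 ≈ -67.928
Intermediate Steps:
M = 3 - 4*√3 (M = 3 - √(17 + 31) = 3 - √48 = 3 - 4*√3 ≈ -3.9282)
R(m) = 8 (R(m) = 2*4 = 8)
R(5 + 5)*(-8) + M = 8*(-8) + (3 - 4*√3) = -64 + (3 - 4*√3) = -61 - 4*√3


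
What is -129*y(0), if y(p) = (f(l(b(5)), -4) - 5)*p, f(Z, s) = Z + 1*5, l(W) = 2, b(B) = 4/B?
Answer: 0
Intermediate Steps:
f(Z, s) = 5 + Z (f(Z, s) = Z + 5 = 5 + Z)
y(p) = 2*p (y(p) = ((5 + 2) - 5)*p = (7 - 5)*p = 2*p)
-129*y(0) = -258*0 = -129*0 = 0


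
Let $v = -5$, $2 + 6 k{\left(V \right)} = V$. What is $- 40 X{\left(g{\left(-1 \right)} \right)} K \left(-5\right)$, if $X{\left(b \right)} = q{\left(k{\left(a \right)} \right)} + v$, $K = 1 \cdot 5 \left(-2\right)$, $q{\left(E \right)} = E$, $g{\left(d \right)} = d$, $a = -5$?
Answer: $\frac{37000}{3} \approx 12333.0$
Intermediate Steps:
$k{\left(V \right)} = - \frac{1}{3} + \frac{V}{6}$
$K = -10$ ($K = 5 \left(-2\right) = -10$)
$X{\left(b \right)} = - \frac{37}{6}$ ($X{\left(b \right)} = \left(- \frac{1}{3} + \frac{1}{6} \left(-5\right)\right) - 5 = \left(- \frac{1}{3} - \frac{5}{6}\right) - 5 = - \frac{7}{6} - 5 = - \frac{37}{6}$)
$- 40 X{\left(g{\left(-1 \right)} \right)} K \left(-5\right) = \left(-40\right) \left(- \frac{37}{6}\right) \left(\left(-10\right) \left(-5\right)\right) = \frac{740}{3} \cdot 50 = \frac{37000}{3}$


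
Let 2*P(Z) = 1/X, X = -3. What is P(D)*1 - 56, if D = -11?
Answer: -337/6 ≈ -56.167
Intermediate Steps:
P(Z) = -⅙ (P(Z) = (½)/(-3) = (½)*(-⅓) = -⅙)
P(D)*1 - 56 = -⅙*1 - 56 = -⅙ - 56 = -337/6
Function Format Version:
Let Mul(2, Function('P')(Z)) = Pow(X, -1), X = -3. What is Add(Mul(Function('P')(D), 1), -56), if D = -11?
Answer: Rational(-337, 6) ≈ -56.167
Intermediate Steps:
Function('P')(Z) = Rational(-1, 6) (Function('P')(Z) = Mul(Rational(1, 2), Pow(-3, -1)) = Mul(Rational(1, 2), Rational(-1, 3)) = Rational(-1, 6))
Add(Mul(Function('P')(D), 1), -56) = Add(Mul(Rational(-1, 6), 1), -56) = Add(Rational(-1, 6), -56) = Rational(-337, 6)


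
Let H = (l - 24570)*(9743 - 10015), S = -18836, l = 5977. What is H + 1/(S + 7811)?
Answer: 55756688399/11025 ≈ 5.0573e+6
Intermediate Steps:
H = 5057296 (H = (5977 - 24570)*(9743 - 10015) = -18593*(-272) = 5057296)
H + 1/(S + 7811) = 5057296 + 1/(-18836 + 7811) = 5057296 + 1/(-11025) = 5057296 - 1/11025 = 55756688399/11025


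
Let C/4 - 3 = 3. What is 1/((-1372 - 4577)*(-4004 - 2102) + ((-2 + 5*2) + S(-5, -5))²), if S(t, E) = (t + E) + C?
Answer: 1/36325078 ≈ 2.7529e-8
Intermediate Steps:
C = 24 (C = 12 + 4*3 = 12 + 12 = 24)
S(t, E) = 24 + E + t (S(t, E) = (t + E) + 24 = (E + t) + 24 = 24 + E + t)
1/((-1372 - 4577)*(-4004 - 2102) + ((-2 + 5*2) + S(-5, -5))²) = 1/((-1372 - 4577)*(-4004 - 2102) + ((-2 + 5*2) + (24 - 5 - 5))²) = 1/(-5949*(-6106) + ((-2 + 10) + 14)²) = 1/(36324594 + (8 + 14)²) = 1/(36324594 + 22²) = 1/(36324594 + 484) = 1/36325078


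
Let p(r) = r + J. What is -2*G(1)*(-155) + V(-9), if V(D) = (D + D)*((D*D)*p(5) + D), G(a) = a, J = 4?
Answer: -12650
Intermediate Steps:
p(r) = 4 + r (p(r) = r + 4 = 4 + r)
V(D) = 2*D*(D + 9*D**2) (V(D) = (D + D)*((D*D)*(4 + 5) + D) = (2*D)*(D**2*9 + D) = (2*D)*(9*D**2 + D) = (2*D)*(D + 9*D**2) = 2*D*(D + 9*D**2))
-2*G(1)*(-155) + V(-9) = -2*1*(-155) + (-9)**2*(2 + 18*(-9)) = -2*(-155) + 81*(2 - 162) = 310 + 81*(-160) = 310 - 12960 = -12650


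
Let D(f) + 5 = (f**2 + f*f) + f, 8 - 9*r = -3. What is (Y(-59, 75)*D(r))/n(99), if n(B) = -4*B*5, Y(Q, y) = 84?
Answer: 448/13365 ≈ 0.033520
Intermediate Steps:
r = 11/9 (r = 8/9 - 1/9*(-3) = 8/9 + 1/3 = 11/9 ≈ 1.2222)
n(B) = -20*B
D(f) = -5 + f + 2*f**2 (D(f) = -5 + ((f**2 + f*f) + f) = -5 + ((f**2 + f**2) + f) = -5 + (2*f**2 + f) = -5 + (f + 2*f**2) = -5 + f + 2*f**2)
(Y(-59, 75)*D(r))/n(99) = (84*(-5 + 11/9 + 2*(11/9)**2))/((-20*99)) = (84*(-5 + 11/9 + 2*(121/81)))/(-1980) = (84*(-5 + 11/9 + 242/81))*(-1/1980) = (84*(-64/81))*(-1/1980) = -1792/27*(-1/1980) = 448/13365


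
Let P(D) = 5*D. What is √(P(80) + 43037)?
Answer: √43437 ≈ 208.42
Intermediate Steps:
√(P(80) + 43037) = √(5*80 + 43037) = √(400 + 43037) = √43437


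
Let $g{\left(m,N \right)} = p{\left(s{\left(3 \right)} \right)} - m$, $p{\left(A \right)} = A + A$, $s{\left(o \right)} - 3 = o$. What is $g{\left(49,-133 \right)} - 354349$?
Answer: $-354386$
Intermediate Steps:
$s{\left(o \right)} = 3 + o$
$p{\left(A \right)} = 2 A$
$g{\left(m,N \right)} = 12 - m$ ($g{\left(m,N \right)} = 2 \left(3 + 3\right) - m = 2 \cdot 6 - m = 12 - m$)
$g{\left(49,-133 \right)} - 354349 = \left(12 - 49\right) - 354349 = -37 - 354349 = -354386$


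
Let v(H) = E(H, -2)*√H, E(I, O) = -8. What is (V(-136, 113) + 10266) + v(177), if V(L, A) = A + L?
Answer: 10243 - 8*√177 ≈ 10137.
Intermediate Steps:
v(H) = -8*√H
(V(-136, 113) + 10266) + v(177) = ((113 - 136) + 10266) - 8*√177 = (-23 + 10266) - 8*√177 = 10243 - 8*√177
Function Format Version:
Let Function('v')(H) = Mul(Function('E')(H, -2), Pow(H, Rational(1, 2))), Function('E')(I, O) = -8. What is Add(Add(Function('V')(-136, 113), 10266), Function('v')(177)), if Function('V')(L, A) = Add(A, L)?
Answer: Add(10243, Mul(-8, Pow(177, Rational(1, 2)))) ≈ 10137.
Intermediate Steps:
Function('v')(H) = Mul(-8, Pow(H, Rational(1, 2)))
Add(Add(Function('V')(-136, 113), 10266), Function('v')(177)) = Add(Add(Add(113, -136), 10266), Mul(-8, Pow(177, Rational(1, 2)))) = Add(Add(-23, 10266), Mul(-8, Pow(177, Rational(1, 2)))) = Add(10243, Mul(-8, Pow(177, Rational(1, 2))))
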